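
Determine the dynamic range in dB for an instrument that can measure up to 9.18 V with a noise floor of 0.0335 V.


Dynamic range = 20 * log10(Vmax / Vnoise).
DR = 20 * log10(9.18 / 0.0335)
DR = 20 * log10(274.03)
DR = 48.76 dB

48.76 dB


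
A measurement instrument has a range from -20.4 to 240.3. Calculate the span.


Span = upper range - lower range.
Span = 240.3 - (-20.4)
Span = 260.7

260.7


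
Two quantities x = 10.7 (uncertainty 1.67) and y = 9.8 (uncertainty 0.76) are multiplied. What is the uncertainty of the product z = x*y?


For a product z = x*y, the relative uncertainty is:
uz/z = sqrt((ux/x)^2 + (uy/y)^2)
Relative uncertainties: ux/x = 1.67/10.7 = 0.156075
uy/y = 0.76/9.8 = 0.077551
z = 10.7 * 9.8 = 104.9
uz = 104.9 * sqrt(0.156075^2 + 0.077551^2) = 18.275

18.275


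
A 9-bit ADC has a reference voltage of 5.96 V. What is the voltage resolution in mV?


The resolution (LSB) of an ADC is Vref / 2^n.
LSB = 5.96 / 2^9
LSB = 5.96 / 512
LSB = 0.01164062 V = 11.640625 mV

11.640625 mV


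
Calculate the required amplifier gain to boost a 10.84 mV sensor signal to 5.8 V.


Gain = Vout / Vin (converting to same units).
G = 5.8 V / 10.84 mV
G = 5800.0 mV / 10.84 mV
G = 535.06

535.06


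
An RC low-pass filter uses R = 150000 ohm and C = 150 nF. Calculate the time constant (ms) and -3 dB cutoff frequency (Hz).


Time constant: tau = R * C.
tau = 150000 * 1.50e-07 = 0.0225 s
tau = 22.5 ms
Cutoff frequency: fc = 1 / (2*pi*R*C).
fc = 1 / (2*pi*0.0225) = 7.07 Hz

tau = 22.5 ms, fc = 7.07 Hz


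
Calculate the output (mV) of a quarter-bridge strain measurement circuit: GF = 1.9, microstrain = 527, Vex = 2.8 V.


Quarter bridge output: Vout = (GF * epsilon * Vex) / 4.
Vout = (1.9 * 527e-6 * 2.8) / 4
Vout = 0.00280364 / 4 V
Vout = 0.00070091 V = 0.7009 mV

0.7009 mV


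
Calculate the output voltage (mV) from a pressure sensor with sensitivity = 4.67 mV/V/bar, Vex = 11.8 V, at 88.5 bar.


Output = sensitivity * Vex * P.
Vout = 4.67 * 11.8 * 88.5
Vout = 55.106 * 88.5
Vout = 4876.88 mV

4876.88 mV


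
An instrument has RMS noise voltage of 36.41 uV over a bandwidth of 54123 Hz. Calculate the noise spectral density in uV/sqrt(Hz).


Noise spectral density = Vrms / sqrt(BW).
NSD = 36.41 / sqrt(54123)
NSD = 36.41 / 232.6435
NSD = 0.1565 uV/sqrt(Hz)

0.1565 uV/sqrt(Hz)


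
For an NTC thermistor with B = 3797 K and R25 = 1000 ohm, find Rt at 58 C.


NTC thermistor equation: Rt = R25 * exp(B * (1/T - 1/T25)).
T in Kelvin: 331.15 K, T25 = 298.15 K
1/T - 1/T25 = 1/331.15 - 1/298.15 = -0.00033424
B * (1/T - 1/T25) = 3797 * -0.00033424 = -1.2691
Rt = 1000 * exp(-1.2691) = 281.1 ohm

281.1 ohm


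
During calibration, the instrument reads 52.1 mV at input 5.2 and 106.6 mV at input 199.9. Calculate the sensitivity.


Sensitivity = (y2 - y1) / (x2 - x1).
S = (106.6 - 52.1) / (199.9 - 5.2)
S = 54.5 / 194.7
S = 0.2799 mV/unit

0.2799 mV/unit


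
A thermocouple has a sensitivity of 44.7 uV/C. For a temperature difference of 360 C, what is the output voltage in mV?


The thermocouple output V = sensitivity * dT.
V = 44.7 uV/C * 360 C
V = 16092.0 uV
V = 16.092 mV

16.092 mV


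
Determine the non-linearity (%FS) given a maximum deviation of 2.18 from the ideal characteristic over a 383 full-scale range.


Linearity error = (max deviation / full scale) * 100%.
Linearity = (2.18 / 383) * 100
Linearity = 0.569 %FS

0.569 %FS


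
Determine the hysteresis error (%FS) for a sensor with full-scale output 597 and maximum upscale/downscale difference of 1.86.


Hysteresis = (max difference / full scale) * 100%.
H = (1.86 / 597) * 100
H = 0.312 %FS

0.312 %FS


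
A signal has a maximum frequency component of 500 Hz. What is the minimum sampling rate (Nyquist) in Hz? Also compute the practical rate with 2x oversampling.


By Nyquist theorem, fs_min = 2 * fmax.
fs_min = 2 * 500 = 1000 Hz
Practical rate = 2 * fs_min = 2 * 1000 = 2000 Hz

fs_min = 1000 Hz, fs_practical = 2000 Hz


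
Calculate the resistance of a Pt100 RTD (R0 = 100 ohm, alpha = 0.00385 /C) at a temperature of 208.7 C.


The RTD equation: Rt = R0 * (1 + alpha * T).
Rt = 100 * (1 + 0.00385 * 208.7)
Rt = 100 * (1 + 0.803495)
Rt = 100 * 1.803495
Rt = 180.349 ohm

180.349 ohm


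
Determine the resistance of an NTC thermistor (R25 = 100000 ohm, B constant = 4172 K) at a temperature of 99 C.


NTC thermistor equation: Rt = R25 * exp(B * (1/T - 1/T25)).
T in Kelvin: 372.15 K, T25 = 298.15 K
1/T - 1/T25 = 1/372.15 - 1/298.15 = -0.00066693
B * (1/T - 1/T25) = 4172 * -0.00066693 = -2.7824
Rt = 100000 * exp(-2.7824) = 6188.8 ohm

6188.8 ohm


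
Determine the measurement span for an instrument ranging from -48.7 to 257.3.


Span = upper range - lower range.
Span = 257.3 - (-48.7)
Span = 306.0

306.0


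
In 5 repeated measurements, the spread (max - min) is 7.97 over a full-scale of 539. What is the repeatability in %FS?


Repeatability = (spread / full scale) * 100%.
R = (7.97 / 539) * 100
R = 1.479 %FS

1.479 %FS


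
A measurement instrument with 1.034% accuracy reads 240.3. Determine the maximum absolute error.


Absolute error = (accuracy% / 100) * reading.
Error = (1.034 / 100) * 240.3
Error = 0.01034 * 240.3
Error = 2.4847

2.4847


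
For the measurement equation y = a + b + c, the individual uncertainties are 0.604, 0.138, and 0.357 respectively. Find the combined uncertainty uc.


For a sum of independent quantities, uc = sqrt(u1^2 + u2^2 + u3^2).
uc = sqrt(0.604^2 + 0.138^2 + 0.357^2)
uc = sqrt(0.364816 + 0.019044 + 0.127449)
uc = 0.7151

0.7151


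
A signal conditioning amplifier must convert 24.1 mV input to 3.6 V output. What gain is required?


Gain = Vout / Vin (converting to same units).
G = 3.6 V / 24.1 mV
G = 3600.0 mV / 24.1 mV
G = 149.38

149.38


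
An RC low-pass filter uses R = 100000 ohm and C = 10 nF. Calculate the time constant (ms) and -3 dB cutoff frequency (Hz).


Time constant: tau = R * C.
tau = 100000 * 1.00e-08 = 0.001 s
tau = 1.0 ms
Cutoff frequency: fc = 1 / (2*pi*R*C).
fc = 1 / (2*pi*0.001) = 159.15 Hz

tau = 1.0 ms, fc = 159.15 Hz


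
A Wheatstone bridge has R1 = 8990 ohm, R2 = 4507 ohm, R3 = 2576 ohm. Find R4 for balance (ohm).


At balance: R1*R4 = R2*R3, so R4 = R2*R3/R1.
R4 = 4507 * 2576 / 8990
R4 = 11610032 / 8990
R4 = 1291.44 ohm

1291.44 ohm


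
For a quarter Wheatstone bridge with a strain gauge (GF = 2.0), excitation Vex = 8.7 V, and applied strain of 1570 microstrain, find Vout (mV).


Quarter bridge output: Vout = (GF * epsilon * Vex) / 4.
Vout = (2.0 * 1570e-6 * 8.7) / 4
Vout = 0.027318 / 4 V
Vout = 0.0068295 V = 6.8295 mV

6.8295 mV


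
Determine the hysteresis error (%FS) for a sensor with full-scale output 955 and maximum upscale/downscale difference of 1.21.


Hysteresis = (max difference / full scale) * 100%.
H = (1.21 / 955) * 100
H = 0.127 %FS

0.127 %FS


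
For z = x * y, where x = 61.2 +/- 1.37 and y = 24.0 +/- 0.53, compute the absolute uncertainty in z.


For a product z = x*y, the relative uncertainty is:
uz/z = sqrt((ux/x)^2 + (uy/y)^2)
Relative uncertainties: ux/x = 1.37/61.2 = 0.022386
uy/y = 0.53/24.0 = 0.022083
z = 61.2 * 24.0 = 1468.8
uz = 1468.8 * sqrt(0.022386^2 + 0.022083^2) = 46.186

46.186


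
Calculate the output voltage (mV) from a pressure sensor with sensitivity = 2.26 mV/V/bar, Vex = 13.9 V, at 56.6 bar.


Output = sensitivity * Vex * P.
Vout = 2.26 * 13.9 * 56.6
Vout = 31.414 * 56.6
Vout = 1778.03 mV

1778.03 mV


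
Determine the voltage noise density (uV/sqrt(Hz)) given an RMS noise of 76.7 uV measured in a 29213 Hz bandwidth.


Noise spectral density = Vrms / sqrt(BW).
NSD = 76.7 / sqrt(29213)
NSD = 76.7 / 170.9181
NSD = 0.4488 uV/sqrt(Hz)

0.4488 uV/sqrt(Hz)


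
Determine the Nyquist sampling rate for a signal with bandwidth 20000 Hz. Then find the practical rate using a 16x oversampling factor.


By Nyquist theorem, fs_min = 2 * fmax.
fs_min = 2 * 20000 = 40000 Hz
Practical rate = 16 * fs_min = 16 * 40000 = 640000 Hz

fs_min = 40000 Hz, fs_practical = 640000 Hz


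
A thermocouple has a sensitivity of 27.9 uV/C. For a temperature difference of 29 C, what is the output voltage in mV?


The thermocouple output V = sensitivity * dT.
V = 27.9 uV/C * 29 C
V = 809.1 uV
V = 0.809 mV

0.809 mV


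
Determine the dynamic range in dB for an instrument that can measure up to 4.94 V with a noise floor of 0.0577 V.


Dynamic range = 20 * log10(Vmax / Vnoise).
DR = 20 * log10(4.94 / 0.0577)
DR = 20 * log10(85.62)
DR = 38.65 dB

38.65 dB


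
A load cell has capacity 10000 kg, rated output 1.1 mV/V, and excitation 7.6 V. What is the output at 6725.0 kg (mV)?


Vout = rated_output * Vex * (load / capacity).
Vout = 1.1 * 7.6 * (6725.0 / 10000)
Vout = 1.1 * 7.6 * 0.6725
Vout = 5.622 mV

5.622 mV


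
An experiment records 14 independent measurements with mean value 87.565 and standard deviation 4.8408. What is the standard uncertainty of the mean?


The standard uncertainty for Type A evaluation is u = s / sqrt(n).
u = 4.8408 / sqrt(14)
u = 4.8408 / 3.7417
u = 1.2938

1.2938


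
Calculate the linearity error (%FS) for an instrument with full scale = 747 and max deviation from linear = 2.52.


Linearity error = (max deviation / full scale) * 100%.
Linearity = (2.52 / 747) * 100
Linearity = 0.337 %FS

0.337 %FS


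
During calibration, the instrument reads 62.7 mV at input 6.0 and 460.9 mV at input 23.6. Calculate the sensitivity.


Sensitivity = (y2 - y1) / (x2 - x1).
S = (460.9 - 62.7) / (23.6 - 6.0)
S = 398.2 / 17.6
S = 22.625 mV/unit

22.625 mV/unit


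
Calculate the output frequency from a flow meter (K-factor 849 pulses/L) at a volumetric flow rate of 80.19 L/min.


Frequency = K * Q / 60 (converting L/min to L/s).
f = 849 * 80.19 / 60
f = 68081.31 / 60
f = 1134.69 Hz

1134.69 Hz


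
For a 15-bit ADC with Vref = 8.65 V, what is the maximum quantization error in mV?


The maximum quantization error is +/- LSB/2.
LSB = Vref / 2^n = 8.65 / 32768 = 0.00026398 V
Max error = LSB / 2 = 0.00026398 / 2 = 0.00013199 V
Max error = 0.132 mV

0.132 mV


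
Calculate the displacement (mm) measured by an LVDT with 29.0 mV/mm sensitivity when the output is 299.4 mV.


Displacement = Vout / sensitivity.
d = 299.4 / 29.0
d = 10.324 mm

10.324 mm


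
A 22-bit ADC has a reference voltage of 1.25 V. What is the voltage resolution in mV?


The resolution (LSB) of an ADC is Vref / 2^n.
LSB = 1.25 / 2^22
LSB = 1.25 / 4194304
LSB = 3e-07 V = 0.00029802 mV

0.00029802 mV


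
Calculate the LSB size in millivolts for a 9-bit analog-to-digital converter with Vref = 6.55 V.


The resolution (LSB) of an ADC is Vref / 2^n.
LSB = 6.55 / 2^9
LSB = 6.55 / 512
LSB = 0.01279297 V = 12.79296875 mV

12.79296875 mV


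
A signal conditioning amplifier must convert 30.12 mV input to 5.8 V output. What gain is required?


Gain = Vout / Vin (converting to same units).
G = 5.8 V / 30.12 mV
G = 5800.0 mV / 30.12 mV
G = 192.56

192.56


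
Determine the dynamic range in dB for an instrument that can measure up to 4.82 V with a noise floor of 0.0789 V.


Dynamic range = 20 * log10(Vmax / Vnoise).
DR = 20 * log10(4.82 / 0.0789)
DR = 20 * log10(61.09)
DR = 35.72 dB

35.72 dB


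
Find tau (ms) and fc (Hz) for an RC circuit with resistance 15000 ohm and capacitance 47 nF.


Time constant: tau = R * C.
tau = 15000 * 4.70e-08 = 0.000705 s
tau = 0.705 ms
Cutoff frequency: fc = 1 / (2*pi*R*C).
fc = 1 / (2*pi*0.000705) = 225.75 Hz

tau = 0.705 ms, fc = 225.75 Hz


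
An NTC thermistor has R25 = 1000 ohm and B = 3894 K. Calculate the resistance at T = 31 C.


NTC thermistor equation: Rt = R25 * exp(B * (1/T - 1/T25)).
T in Kelvin: 304.15 K, T25 = 298.15 K
1/T - 1/T25 = 1/304.15 - 1/298.15 = -6.617e-05
B * (1/T - 1/T25) = 3894 * -6.617e-05 = -0.2576
Rt = 1000 * exp(-0.2576) = 772.9 ohm

772.9 ohm


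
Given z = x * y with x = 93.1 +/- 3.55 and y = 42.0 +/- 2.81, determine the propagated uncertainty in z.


For a product z = x*y, the relative uncertainty is:
uz/z = sqrt((ux/x)^2 + (uy/y)^2)
Relative uncertainties: ux/x = 3.55/93.1 = 0.038131
uy/y = 2.81/42.0 = 0.066905
z = 93.1 * 42.0 = 3910.2
uz = 3910.2 * sqrt(0.038131^2 + 0.066905^2) = 301.116

301.116


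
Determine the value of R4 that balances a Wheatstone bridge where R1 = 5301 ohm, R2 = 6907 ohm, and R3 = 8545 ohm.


At balance: R1*R4 = R2*R3, so R4 = R2*R3/R1.
R4 = 6907 * 8545 / 5301
R4 = 59020315 / 5301
R4 = 11133.81 ohm

11133.81 ohm


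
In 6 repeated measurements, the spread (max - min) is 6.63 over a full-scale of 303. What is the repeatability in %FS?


Repeatability = (spread / full scale) * 100%.
R = (6.63 / 303) * 100
R = 2.188 %FS

2.188 %FS


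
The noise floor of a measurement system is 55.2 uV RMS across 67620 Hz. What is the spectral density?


Noise spectral density = Vrms / sqrt(BW).
NSD = 55.2 / sqrt(67620)
NSD = 55.2 / 260.0385
NSD = 0.2123 uV/sqrt(Hz)

0.2123 uV/sqrt(Hz)


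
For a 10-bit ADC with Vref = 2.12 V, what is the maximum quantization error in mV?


The maximum quantization error is +/- LSB/2.
LSB = Vref / 2^n = 2.12 / 1024 = 0.00207031 V
Max error = LSB / 2 = 0.00207031 / 2 = 0.00103516 V
Max error = 1.0352 mV

1.0352 mV


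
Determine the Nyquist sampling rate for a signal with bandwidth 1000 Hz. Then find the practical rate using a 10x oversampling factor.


By Nyquist theorem, fs_min = 2 * fmax.
fs_min = 2 * 1000 = 2000 Hz
Practical rate = 10 * fs_min = 10 * 2000 = 20000 Hz

fs_min = 2000 Hz, fs_practical = 20000 Hz


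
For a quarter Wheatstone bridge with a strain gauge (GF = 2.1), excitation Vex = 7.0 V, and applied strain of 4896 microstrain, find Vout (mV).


Quarter bridge output: Vout = (GF * epsilon * Vex) / 4.
Vout = (2.1 * 4896e-6 * 7.0) / 4
Vout = 0.0719712 / 4 V
Vout = 0.0179928 V = 17.9928 mV

17.9928 mV


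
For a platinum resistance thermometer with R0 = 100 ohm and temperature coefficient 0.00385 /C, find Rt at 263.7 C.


The RTD equation: Rt = R0 * (1 + alpha * T).
Rt = 100 * (1 + 0.00385 * 263.7)
Rt = 100 * (1 + 1.015245)
Rt = 100 * 2.015245
Rt = 201.525 ohm

201.525 ohm


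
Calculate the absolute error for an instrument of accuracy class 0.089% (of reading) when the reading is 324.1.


Absolute error = (accuracy% / 100) * reading.
Error = (0.089 / 100) * 324.1
Error = 0.00089 * 324.1
Error = 0.2884

0.2884


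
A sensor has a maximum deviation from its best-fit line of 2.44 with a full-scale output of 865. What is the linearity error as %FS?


Linearity error = (max deviation / full scale) * 100%.
Linearity = (2.44 / 865) * 100
Linearity = 0.282 %FS

0.282 %FS


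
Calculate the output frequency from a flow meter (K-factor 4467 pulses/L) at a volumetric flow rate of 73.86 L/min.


Frequency = K * Q / 60 (converting L/min to L/s).
f = 4467 * 73.86 / 60
f = 329932.62 / 60
f = 5498.88 Hz

5498.88 Hz


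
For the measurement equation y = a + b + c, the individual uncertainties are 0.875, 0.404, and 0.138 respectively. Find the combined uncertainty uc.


For a sum of independent quantities, uc = sqrt(u1^2 + u2^2 + u3^2).
uc = sqrt(0.875^2 + 0.404^2 + 0.138^2)
uc = sqrt(0.765625 + 0.163216 + 0.019044)
uc = 0.9736

0.9736


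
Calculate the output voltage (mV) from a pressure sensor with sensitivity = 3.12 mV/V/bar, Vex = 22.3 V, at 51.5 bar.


Output = sensitivity * Vex * P.
Vout = 3.12 * 22.3 * 51.5
Vout = 69.576 * 51.5
Vout = 3583.16 mV

3583.16 mV


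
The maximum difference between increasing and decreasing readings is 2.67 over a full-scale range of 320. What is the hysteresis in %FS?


Hysteresis = (max difference / full scale) * 100%.
H = (2.67 / 320) * 100
H = 0.834 %FS

0.834 %FS


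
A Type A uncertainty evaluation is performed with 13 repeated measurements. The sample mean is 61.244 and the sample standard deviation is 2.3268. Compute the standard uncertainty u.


The standard uncertainty for Type A evaluation is u = s / sqrt(n).
u = 2.3268 / sqrt(13)
u = 2.3268 / 3.6056
u = 0.6453

0.6453


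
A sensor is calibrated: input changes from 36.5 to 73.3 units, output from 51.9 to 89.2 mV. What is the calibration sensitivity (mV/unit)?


Sensitivity = (y2 - y1) / (x2 - x1).
S = (89.2 - 51.9) / (73.3 - 36.5)
S = 37.3 / 36.8
S = 1.0136 mV/unit

1.0136 mV/unit


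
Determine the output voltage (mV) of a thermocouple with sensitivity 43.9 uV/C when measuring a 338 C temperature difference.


The thermocouple output V = sensitivity * dT.
V = 43.9 uV/C * 338 C
V = 14838.2 uV
V = 14.838 mV

14.838 mV


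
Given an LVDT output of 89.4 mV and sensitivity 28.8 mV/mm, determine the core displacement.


Displacement = Vout / sensitivity.
d = 89.4 / 28.8
d = 3.104 mm

3.104 mm


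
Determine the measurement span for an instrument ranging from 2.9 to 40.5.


Span = upper range - lower range.
Span = 40.5 - (2.9)
Span = 37.6

37.6


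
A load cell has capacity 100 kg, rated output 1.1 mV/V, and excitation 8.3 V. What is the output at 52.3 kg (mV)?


Vout = rated_output * Vex * (load / capacity).
Vout = 1.1 * 8.3 * (52.3 / 100)
Vout = 1.1 * 8.3 * 0.523
Vout = 4.775 mV

4.775 mV


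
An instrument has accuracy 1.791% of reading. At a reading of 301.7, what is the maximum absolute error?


Absolute error = (accuracy% / 100) * reading.
Error = (1.791 / 100) * 301.7
Error = 0.01791 * 301.7
Error = 5.4034

5.4034


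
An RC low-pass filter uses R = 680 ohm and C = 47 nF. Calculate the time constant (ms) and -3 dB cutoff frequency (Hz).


Time constant: tau = R * C.
tau = 680 * 4.70e-08 = 3.196e-05 s
tau = 0.032 ms
Cutoff frequency: fc = 1 / (2*pi*R*C).
fc = 1 / (2*pi*3.196e-05) = 4979.82 Hz

tau = 0.032 ms, fc = 4979.82 Hz


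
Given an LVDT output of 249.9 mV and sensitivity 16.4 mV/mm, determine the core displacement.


Displacement = Vout / sensitivity.
d = 249.9 / 16.4
d = 15.238 mm

15.238 mm


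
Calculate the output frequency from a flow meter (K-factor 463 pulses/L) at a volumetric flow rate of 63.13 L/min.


Frequency = K * Q / 60 (converting L/min to L/s).
f = 463 * 63.13 / 60
f = 29229.19 / 60
f = 487.15 Hz

487.15 Hz


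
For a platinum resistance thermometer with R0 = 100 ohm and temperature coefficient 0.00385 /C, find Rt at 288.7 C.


The RTD equation: Rt = R0 * (1 + alpha * T).
Rt = 100 * (1 + 0.00385 * 288.7)
Rt = 100 * (1 + 1.111495)
Rt = 100 * 2.111495
Rt = 211.149 ohm

211.149 ohm


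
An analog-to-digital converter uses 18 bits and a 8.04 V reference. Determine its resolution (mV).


The resolution (LSB) of an ADC is Vref / 2^n.
LSB = 8.04 / 2^18
LSB = 8.04 / 262144
LSB = 3.067e-05 V = 0.03067017 mV

0.03067017 mV


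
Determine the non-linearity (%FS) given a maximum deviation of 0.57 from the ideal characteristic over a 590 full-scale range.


Linearity error = (max deviation / full scale) * 100%.
Linearity = (0.57 / 590) * 100
Linearity = 0.097 %FS

0.097 %FS


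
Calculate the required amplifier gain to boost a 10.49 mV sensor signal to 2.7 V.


Gain = Vout / Vin (converting to same units).
G = 2.7 V / 10.49 mV
G = 2700.0 mV / 10.49 mV
G = 257.39

257.39


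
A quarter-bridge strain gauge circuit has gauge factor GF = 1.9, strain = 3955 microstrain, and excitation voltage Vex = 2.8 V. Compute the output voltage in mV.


Quarter bridge output: Vout = (GF * epsilon * Vex) / 4.
Vout = (1.9 * 3955e-6 * 2.8) / 4
Vout = 0.0210406 / 4 V
Vout = 0.00526015 V = 5.2601 mV

5.2601 mV


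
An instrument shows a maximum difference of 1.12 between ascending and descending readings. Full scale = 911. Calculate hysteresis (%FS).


Hysteresis = (max difference / full scale) * 100%.
H = (1.12 / 911) * 100
H = 0.123 %FS

0.123 %FS


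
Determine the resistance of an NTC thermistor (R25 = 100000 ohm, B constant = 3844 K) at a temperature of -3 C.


NTC thermistor equation: Rt = R25 * exp(B * (1/T - 1/T25)).
T in Kelvin: 270.15 K, T25 = 298.15 K
1/T - 1/T25 = 1/270.15 - 1/298.15 = 0.00034763
B * (1/T - 1/T25) = 3844 * 0.00034763 = 1.3363
Rt = 100000 * exp(1.3363) = 380491.2 ohm

380491.2 ohm


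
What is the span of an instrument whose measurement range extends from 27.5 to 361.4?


Span = upper range - lower range.
Span = 361.4 - (27.5)
Span = 333.9

333.9


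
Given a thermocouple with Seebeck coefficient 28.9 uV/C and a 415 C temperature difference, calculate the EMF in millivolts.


The thermocouple output V = sensitivity * dT.
V = 28.9 uV/C * 415 C
V = 11993.5 uV
V = 11.993 mV

11.993 mV


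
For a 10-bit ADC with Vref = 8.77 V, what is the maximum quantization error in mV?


The maximum quantization error is +/- LSB/2.
LSB = Vref / 2^n = 8.77 / 1024 = 0.00856445 V
Max error = LSB / 2 = 0.00856445 / 2 = 0.00428223 V
Max error = 4.2822 mV

4.2822 mV


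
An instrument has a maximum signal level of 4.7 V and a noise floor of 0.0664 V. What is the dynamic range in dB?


Dynamic range = 20 * log10(Vmax / Vnoise).
DR = 20 * log10(4.7 / 0.0664)
DR = 20 * log10(70.78)
DR = 37.0 dB

37.0 dB


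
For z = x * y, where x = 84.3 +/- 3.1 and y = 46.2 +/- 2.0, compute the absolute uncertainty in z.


For a product z = x*y, the relative uncertainty is:
uz/z = sqrt((ux/x)^2 + (uy/y)^2)
Relative uncertainties: ux/x = 3.1/84.3 = 0.036773
uy/y = 2.0/46.2 = 0.04329
z = 84.3 * 46.2 = 3894.7
uz = 3894.7 * sqrt(0.036773^2 + 0.04329^2) = 221.219

221.219


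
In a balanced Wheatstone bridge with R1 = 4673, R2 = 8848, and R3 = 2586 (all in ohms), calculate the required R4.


At balance: R1*R4 = R2*R3, so R4 = R2*R3/R1.
R4 = 8848 * 2586 / 4673
R4 = 22880928 / 4673
R4 = 4896.41 ohm

4896.41 ohm


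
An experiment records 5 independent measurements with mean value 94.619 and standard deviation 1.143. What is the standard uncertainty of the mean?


The standard uncertainty for Type A evaluation is u = s / sqrt(n).
u = 1.143 / sqrt(5)
u = 1.143 / 2.2361
u = 0.5112

0.5112


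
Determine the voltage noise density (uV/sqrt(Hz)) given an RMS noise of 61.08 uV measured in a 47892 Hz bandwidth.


Noise spectral density = Vrms / sqrt(BW).
NSD = 61.08 / sqrt(47892)
NSD = 61.08 / 218.8424
NSD = 0.2791 uV/sqrt(Hz)

0.2791 uV/sqrt(Hz)


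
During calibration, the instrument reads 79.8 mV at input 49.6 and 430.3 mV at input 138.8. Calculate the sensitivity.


Sensitivity = (y2 - y1) / (x2 - x1).
S = (430.3 - 79.8) / (138.8 - 49.6)
S = 350.5 / 89.2
S = 3.9294 mV/unit

3.9294 mV/unit


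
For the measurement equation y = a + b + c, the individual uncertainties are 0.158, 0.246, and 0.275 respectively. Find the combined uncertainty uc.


For a sum of independent quantities, uc = sqrt(u1^2 + u2^2 + u3^2).
uc = sqrt(0.158^2 + 0.246^2 + 0.275^2)
uc = sqrt(0.024964 + 0.060516 + 0.075625)
uc = 0.4014

0.4014


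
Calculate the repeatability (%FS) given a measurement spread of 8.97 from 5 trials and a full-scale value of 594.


Repeatability = (spread / full scale) * 100%.
R = (8.97 / 594) * 100
R = 1.51 %FS

1.51 %FS


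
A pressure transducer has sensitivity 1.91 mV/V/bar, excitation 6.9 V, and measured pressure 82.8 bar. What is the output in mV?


Output = sensitivity * Vex * P.
Vout = 1.91 * 6.9 * 82.8
Vout = 13.179 * 82.8
Vout = 1091.22 mV

1091.22 mV


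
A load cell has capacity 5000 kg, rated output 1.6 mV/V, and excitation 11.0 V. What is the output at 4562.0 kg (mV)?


Vout = rated_output * Vex * (load / capacity).
Vout = 1.6 * 11.0 * (4562.0 / 5000)
Vout = 1.6 * 11.0 * 0.9124
Vout = 16.058 mV

16.058 mV


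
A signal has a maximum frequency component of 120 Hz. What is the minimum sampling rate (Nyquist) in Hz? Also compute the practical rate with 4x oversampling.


By Nyquist theorem, fs_min = 2 * fmax.
fs_min = 2 * 120 = 240 Hz
Practical rate = 4 * fs_min = 4 * 240 = 960 Hz

fs_min = 240 Hz, fs_practical = 960 Hz


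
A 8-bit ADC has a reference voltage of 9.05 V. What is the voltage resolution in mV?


The resolution (LSB) of an ADC is Vref / 2^n.
LSB = 9.05 / 2^8
LSB = 9.05 / 256
LSB = 0.03535156 V = 35.3515625 mV

35.3515625 mV


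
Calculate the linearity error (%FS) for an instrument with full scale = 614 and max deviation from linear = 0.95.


Linearity error = (max deviation / full scale) * 100%.
Linearity = (0.95 / 614) * 100
Linearity = 0.155 %FS

0.155 %FS


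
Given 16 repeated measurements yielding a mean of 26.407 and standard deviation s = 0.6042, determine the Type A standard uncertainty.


The standard uncertainty for Type A evaluation is u = s / sqrt(n).
u = 0.6042 / sqrt(16)
u = 0.6042 / 4.0
u = 0.151

0.151


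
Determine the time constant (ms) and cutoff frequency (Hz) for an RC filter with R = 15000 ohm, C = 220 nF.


Time constant: tau = R * C.
tau = 15000 * 2.20e-07 = 0.0033 s
tau = 3.3 ms
Cutoff frequency: fc = 1 / (2*pi*R*C).
fc = 1 / (2*pi*0.0033) = 48.23 Hz

tau = 3.3 ms, fc = 48.23 Hz


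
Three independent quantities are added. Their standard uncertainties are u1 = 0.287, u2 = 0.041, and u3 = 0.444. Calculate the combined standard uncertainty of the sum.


For a sum of independent quantities, uc = sqrt(u1^2 + u2^2 + u3^2).
uc = sqrt(0.287^2 + 0.041^2 + 0.444^2)
uc = sqrt(0.082369 + 0.001681 + 0.197136)
uc = 0.5303

0.5303


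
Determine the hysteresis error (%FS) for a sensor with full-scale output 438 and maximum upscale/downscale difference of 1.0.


Hysteresis = (max difference / full scale) * 100%.
H = (1.0 / 438) * 100
H = 0.228 %FS

0.228 %FS


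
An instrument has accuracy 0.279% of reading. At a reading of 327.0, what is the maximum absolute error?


Absolute error = (accuracy% / 100) * reading.
Error = (0.279 / 100) * 327.0
Error = 0.00279 * 327.0
Error = 0.9123

0.9123


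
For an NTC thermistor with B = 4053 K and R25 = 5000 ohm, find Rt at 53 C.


NTC thermistor equation: Rt = R25 * exp(B * (1/T - 1/T25)).
T in Kelvin: 326.15 K, T25 = 298.15 K
1/T - 1/T25 = 1/326.15 - 1/298.15 = -0.00028794
B * (1/T - 1/T25) = 4053 * -0.00028794 = -1.167
Rt = 5000 * exp(-1.167) = 1556.4 ohm

1556.4 ohm


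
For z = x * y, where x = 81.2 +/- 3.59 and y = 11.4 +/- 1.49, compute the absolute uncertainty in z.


For a product z = x*y, the relative uncertainty is:
uz/z = sqrt((ux/x)^2 + (uy/y)^2)
Relative uncertainties: ux/x = 3.59/81.2 = 0.044212
uy/y = 1.49/11.4 = 0.130702
z = 81.2 * 11.4 = 925.7
uz = 925.7 * sqrt(0.044212^2 + 0.130702^2) = 127.722

127.722


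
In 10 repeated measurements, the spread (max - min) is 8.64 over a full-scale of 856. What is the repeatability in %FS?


Repeatability = (spread / full scale) * 100%.
R = (8.64 / 856) * 100
R = 1.009 %FS

1.009 %FS


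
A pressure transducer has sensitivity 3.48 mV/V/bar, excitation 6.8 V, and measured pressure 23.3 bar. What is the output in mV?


Output = sensitivity * Vex * P.
Vout = 3.48 * 6.8 * 23.3
Vout = 23.664 * 23.3
Vout = 551.37 mV

551.37 mV


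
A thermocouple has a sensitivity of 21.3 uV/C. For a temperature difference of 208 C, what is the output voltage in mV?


The thermocouple output V = sensitivity * dT.
V = 21.3 uV/C * 208 C
V = 4430.4 uV
V = 4.43 mV

4.43 mV


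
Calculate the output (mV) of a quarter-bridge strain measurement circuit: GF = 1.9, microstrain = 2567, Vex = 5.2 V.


Quarter bridge output: Vout = (GF * epsilon * Vex) / 4.
Vout = (1.9 * 2567e-6 * 5.2) / 4
Vout = 0.02536196 / 4 V
Vout = 0.00634049 V = 6.3405 mV

6.3405 mV


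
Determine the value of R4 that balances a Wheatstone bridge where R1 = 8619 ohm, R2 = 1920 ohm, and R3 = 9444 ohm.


At balance: R1*R4 = R2*R3, so R4 = R2*R3/R1.
R4 = 1920 * 9444 / 8619
R4 = 18132480 / 8619
R4 = 2103.78 ohm

2103.78 ohm


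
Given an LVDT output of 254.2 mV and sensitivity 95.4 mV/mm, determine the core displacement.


Displacement = Vout / sensitivity.
d = 254.2 / 95.4
d = 2.665 mm

2.665 mm


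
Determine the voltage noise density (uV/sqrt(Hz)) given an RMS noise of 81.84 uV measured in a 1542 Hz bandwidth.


Noise spectral density = Vrms / sqrt(BW).
NSD = 81.84 / sqrt(1542)
NSD = 81.84 / 39.2683
NSD = 2.0841 uV/sqrt(Hz)

2.0841 uV/sqrt(Hz)


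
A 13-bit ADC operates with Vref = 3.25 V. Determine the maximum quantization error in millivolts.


The maximum quantization error is +/- LSB/2.
LSB = Vref / 2^n = 3.25 / 8192 = 0.00039673 V
Max error = LSB / 2 = 0.00039673 / 2 = 0.00019836 V
Max error = 0.1984 mV

0.1984 mV


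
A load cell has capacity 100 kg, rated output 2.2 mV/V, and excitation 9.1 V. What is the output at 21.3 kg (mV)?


Vout = rated_output * Vex * (load / capacity).
Vout = 2.2 * 9.1 * (21.3 / 100)
Vout = 2.2 * 9.1 * 0.213
Vout = 4.264 mV

4.264 mV


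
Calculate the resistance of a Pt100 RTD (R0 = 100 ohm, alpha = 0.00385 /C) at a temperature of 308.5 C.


The RTD equation: Rt = R0 * (1 + alpha * T).
Rt = 100 * (1 + 0.00385 * 308.5)
Rt = 100 * (1 + 1.187725)
Rt = 100 * 2.187725
Rt = 218.773 ohm

218.773 ohm


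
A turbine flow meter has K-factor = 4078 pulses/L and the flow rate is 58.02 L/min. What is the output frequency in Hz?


Frequency = K * Q / 60 (converting L/min to L/s).
f = 4078 * 58.02 / 60
f = 236605.56 / 60
f = 3943.43 Hz

3943.43 Hz


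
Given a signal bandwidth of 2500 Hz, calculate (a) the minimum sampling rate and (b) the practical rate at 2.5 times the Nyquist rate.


By Nyquist theorem, fs_min = 2 * fmax.
fs_min = 2 * 2500 = 5000 Hz
Practical rate = 2.5 * fs_min = 2.5 * 5000 = 12500 Hz

fs_min = 5000 Hz, fs_practical = 12500 Hz


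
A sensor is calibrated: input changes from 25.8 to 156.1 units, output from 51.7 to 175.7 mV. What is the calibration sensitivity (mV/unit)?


Sensitivity = (y2 - y1) / (x2 - x1).
S = (175.7 - 51.7) / (156.1 - 25.8)
S = 124.0 / 130.3
S = 0.9517 mV/unit

0.9517 mV/unit


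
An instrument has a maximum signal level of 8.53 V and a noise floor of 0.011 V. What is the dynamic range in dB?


Dynamic range = 20 * log10(Vmax / Vnoise).
DR = 20 * log10(8.53 / 0.011)
DR = 20 * log10(775.45)
DR = 57.79 dB

57.79 dB


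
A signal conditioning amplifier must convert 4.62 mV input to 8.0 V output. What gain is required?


Gain = Vout / Vin (converting to same units).
G = 8.0 V / 4.62 mV
G = 8000.0 mV / 4.62 mV
G = 1731.6

1731.6


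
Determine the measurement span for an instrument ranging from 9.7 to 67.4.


Span = upper range - lower range.
Span = 67.4 - (9.7)
Span = 57.7

57.7


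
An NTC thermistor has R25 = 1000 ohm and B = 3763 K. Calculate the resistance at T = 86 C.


NTC thermistor equation: Rt = R25 * exp(B * (1/T - 1/T25)).
T in Kelvin: 359.15 K, T25 = 298.15 K
1/T - 1/T25 = 1/359.15 - 1/298.15 = -0.00056966
B * (1/T - 1/T25) = 3763 * -0.00056966 = -2.1436
Rt = 1000 * exp(-2.1436) = 117.2 ohm

117.2 ohm


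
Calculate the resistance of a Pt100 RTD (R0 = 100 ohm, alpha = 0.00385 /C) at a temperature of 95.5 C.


The RTD equation: Rt = R0 * (1 + alpha * T).
Rt = 100 * (1 + 0.00385 * 95.5)
Rt = 100 * (1 + 0.367675)
Rt = 100 * 1.367675
Rt = 136.767 ohm

136.767 ohm


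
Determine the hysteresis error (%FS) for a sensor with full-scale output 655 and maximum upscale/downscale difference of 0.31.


Hysteresis = (max difference / full scale) * 100%.
H = (0.31 / 655) * 100
H = 0.047 %FS

0.047 %FS


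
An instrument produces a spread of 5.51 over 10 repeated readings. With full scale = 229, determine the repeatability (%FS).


Repeatability = (spread / full scale) * 100%.
R = (5.51 / 229) * 100
R = 2.406 %FS

2.406 %FS


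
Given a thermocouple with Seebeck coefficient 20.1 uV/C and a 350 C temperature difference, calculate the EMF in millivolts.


The thermocouple output V = sensitivity * dT.
V = 20.1 uV/C * 350 C
V = 7035.0 uV
V = 7.035 mV

7.035 mV


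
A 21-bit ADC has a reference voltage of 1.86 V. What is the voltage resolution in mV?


The resolution (LSB) of an ADC is Vref / 2^n.
LSB = 1.86 / 2^21
LSB = 1.86 / 2097152
LSB = 8.9e-07 V = 0.00088692 mV

0.00088692 mV


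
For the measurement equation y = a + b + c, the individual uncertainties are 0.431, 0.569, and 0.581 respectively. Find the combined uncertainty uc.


For a sum of independent quantities, uc = sqrt(u1^2 + u2^2 + u3^2).
uc = sqrt(0.431^2 + 0.569^2 + 0.581^2)
uc = sqrt(0.185761 + 0.323761 + 0.337561)
uc = 0.9204

0.9204


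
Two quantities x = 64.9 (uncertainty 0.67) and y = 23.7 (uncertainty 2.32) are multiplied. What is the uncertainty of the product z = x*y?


For a product z = x*y, the relative uncertainty is:
uz/z = sqrt((ux/x)^2 + (uy/y)^2)
Relative uncertainties: ux/x = 0.67/64.9 = 0.010324
uy/y = 2.32/23.7 = 0.09789
z = 64.9 * 23.7 = 1538.1
uz = 1538.1 * sqrt(0.010324^2 + 0.09789^2) = 151.403

151.403


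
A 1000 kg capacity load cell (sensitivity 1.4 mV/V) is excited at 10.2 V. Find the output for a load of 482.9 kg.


Vout = rated_output * Vex * (load / capacity).
Vout = 1.4 * 10.2 * (482.9 / 1000)
Vout = 1.4 * 10.2 * 0.4829
Vout = 6.896 mV

6.896 mV


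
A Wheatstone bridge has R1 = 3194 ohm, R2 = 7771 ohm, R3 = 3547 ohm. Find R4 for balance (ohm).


At balance: R1*R4 = R2*R3, so R4 = R2*R3/R1.
R4 = 7771 * 3547 / 3194
R4 = 27563737 / 3194
R4 = 8629.85 ohm

8629.85 ohm


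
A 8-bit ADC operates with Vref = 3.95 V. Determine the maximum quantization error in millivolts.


The maximum quantization error is +/- LSB/2.
LSB = Vref / 2^n = 3.95 / 256 = 0.01542969 V
Max error = LSB / 2 = 0.01542969 / 2 = 0.00771484 V
Max error = 7.7148 mV

7.7148 mV


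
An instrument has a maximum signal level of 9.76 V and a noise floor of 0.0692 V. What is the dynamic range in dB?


Dynamic range = 20 * log10(Vmax / Vnoise).
DR = 20 * log10(9.76 / 0.0692)
DR = 20 * log10(141.04)
DR = 42.99 dB

42.99 dB


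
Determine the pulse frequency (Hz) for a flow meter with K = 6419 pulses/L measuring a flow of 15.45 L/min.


Frequency = K * Q / 60 (converting L/min to L/s).
f = 6419 * 15.45 / 60
f = 99173.55 / 60
f = 1652.89 Hz

1652.89 Hz


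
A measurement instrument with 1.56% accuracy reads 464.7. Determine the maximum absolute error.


Absolute error = (accuracy% / 100) * reading.
Error = (1.56 / 100) * 464.7
Error = 0.0156 * 464.7
Error = 7.2493

7.2493


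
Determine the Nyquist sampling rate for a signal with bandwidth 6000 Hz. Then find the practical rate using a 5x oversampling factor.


By Nyquist theorem, fs_min = 2 * fmax.
fs_min = 2 * 6000 = 12000 Hz
Practical rate = 5 * fs_min = 5 * 12000 = 60000 Hz

fs_min = 12000 Hz, fs_practical = 60000 Hz


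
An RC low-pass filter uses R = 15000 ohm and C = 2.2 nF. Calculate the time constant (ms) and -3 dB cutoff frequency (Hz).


Time constant: tau = R * C.
tau = 15000 * 2.20e-09 = 3.3e-05 s
tau = 0.033 ms
Cutoff frequency: fc = 1 / (2*pi*R*C).
fc = 1 / (2*pi*3.3e-05) = 4822.88 Hz

tau = 0.033 ms, fc = 4822.88 Hz


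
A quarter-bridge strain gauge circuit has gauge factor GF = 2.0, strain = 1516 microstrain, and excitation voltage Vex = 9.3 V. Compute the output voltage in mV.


Quarter bridge output: Vout = (GF * epsilon * Vex) / 4.
Vout = (2.0 * 1516e-6 * 9.3) / 4
Vout = 0.0281976 / 4 V
Vout = 0.0070494 V = 7.0494 mV

7.0494 mV


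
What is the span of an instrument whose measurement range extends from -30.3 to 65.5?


Span = upper range - lower range.
Span = 65.5 - (-30.3)
Span = 95.8

95.8


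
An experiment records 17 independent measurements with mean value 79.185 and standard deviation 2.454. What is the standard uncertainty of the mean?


The standard uncertainty for Type A evaluation is u = s / sqrt(n).
u = 2.454 / sqrt(17)
u = 2.454 / 4.1231
u = 0.5952

0.5952


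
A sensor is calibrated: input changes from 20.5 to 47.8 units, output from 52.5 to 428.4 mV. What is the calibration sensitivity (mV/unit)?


Sensitivity = (y2 - y1) / (x2 - x1).
S = (428.4 - 52.5) / (47.8 - 20.5)
S = 375.9 / 27.3
S = 13.7692 mV/unit

13.7692 mV/unit


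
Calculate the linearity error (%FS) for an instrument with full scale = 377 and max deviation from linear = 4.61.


Linearity error = (max deviation / full scale) * 100%.
Linearity = (4.61 / 377) * 100
Linearity = 1.223 %FS

1.223 %FS


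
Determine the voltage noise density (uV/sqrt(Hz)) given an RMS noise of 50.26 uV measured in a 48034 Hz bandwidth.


Noise spectral density = Vrms / sqrt(BW).
NSD = 50.26 / sqrt(48034)
NSD = 50.26 / 219.1666
NSD = 0.2293 uV/sqrt(Hz)

0.2293 uV/sqrt(Hz)


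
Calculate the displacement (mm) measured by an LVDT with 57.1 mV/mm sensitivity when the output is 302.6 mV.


Displacement = Vout / sensitivity.
d = 302.6 / 57.1
d = 5.299 mm

5.299 mm


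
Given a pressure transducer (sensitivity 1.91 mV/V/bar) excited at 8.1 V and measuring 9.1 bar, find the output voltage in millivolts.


Output = sensitivity * Vex * P.
Vout = 1.91 * 8.1 * 9.1
Vout = 15.471 * 9.1
Vout = 140.79 mV

140.79 mV


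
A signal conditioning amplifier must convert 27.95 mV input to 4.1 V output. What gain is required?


Gain = Vout / Vin (converting to same units).
G = 4.1 V / 27.95 mV
G = 4100.0 mV / 27.95 mV
G = 146.69

146.69


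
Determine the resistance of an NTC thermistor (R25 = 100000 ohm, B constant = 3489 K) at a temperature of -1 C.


NTC thermistor equation: Rt = R25 * exp(B * (1/T - 1/T25)).
T in Kelvin: 272.15 K, T25 = 298.15 K
1/T - 1/T25 = 1/272.15 - 1/298.15 = 0.00032043
B * (1/T - 1/T25) = 3489 * 0.00032043 = 1.118
Rt = 100000 * exp(1.118) = 305864.7 ohm

305864.7 ohm


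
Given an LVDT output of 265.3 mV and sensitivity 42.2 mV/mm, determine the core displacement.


Displacement = Vout / sensitivity.
d = 265.3 / 42.2
d = 6.287 mm

6.287 mm


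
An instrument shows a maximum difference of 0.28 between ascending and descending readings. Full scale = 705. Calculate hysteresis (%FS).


Hysteresis = (max difference / full scale) * 100%.
H = (0.28 / 705) * 100
H = 0.04 %FS

0.04 %FS


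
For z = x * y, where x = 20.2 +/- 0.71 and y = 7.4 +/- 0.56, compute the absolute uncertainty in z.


For a product z = x*y, the relative uncertainty is:
uz/z = sqrt((ux/x)^2 + (uy/y)^2)
Relative uncertainties: ux/x = 0.71/20.2 = 0.035149
uy/y = 0.56/7.4 = 0.075676
z = 20.2 * 7.4 = 149.5
uz = 149.5 * sqrt(0.035149^2 + 0.075676^2) = 12.473

12.473


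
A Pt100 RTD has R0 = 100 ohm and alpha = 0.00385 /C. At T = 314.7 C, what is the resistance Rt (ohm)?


The RTD equation: Rt = R0 * (1 + alpha * T).
Rt = 100 * (1 + 0.00385 * 314.7)
Rt = 100 * (1 + 1.211595)
Rt = 100 * 2.211595
Rt = 221.16 ohm

221.16 ohm


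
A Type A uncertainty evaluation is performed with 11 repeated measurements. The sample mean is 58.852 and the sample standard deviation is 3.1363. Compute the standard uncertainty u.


The standard uncertainty for Type A evaluation is u = s / sqrt(n).
u = 3.1363 / sqrt(11)
u = 3.1363 / 3.3166
u = 0.9456

0.9456


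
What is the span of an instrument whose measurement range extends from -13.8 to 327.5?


Span = upper range - lower range.
Span = 327.5 - (-13.8)
Span = 341.3

341.3


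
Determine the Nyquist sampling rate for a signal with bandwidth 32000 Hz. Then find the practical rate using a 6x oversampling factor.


By Nyquist theorem, fs_min = 2 * fmax.
fs_min = 2 * 32000 = 64000 Hz
Practical rate = 6 * fs_min = 6 * 64000 = 384000 Hz

fs_min = 64000 Hz, fs_practical = 384000 Hz


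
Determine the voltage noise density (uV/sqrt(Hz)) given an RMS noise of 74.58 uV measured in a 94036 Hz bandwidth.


Noise spectral density = Vrms / sqrt(BW).
NSD = 74.58 / sqrt(94036)
NSD = 74.58 / 306.6529
NSD = 0.2432 uV/sqrt(Hz)

0.2432 uV/sqrt(Hz)


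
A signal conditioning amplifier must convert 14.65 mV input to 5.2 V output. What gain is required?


Gain = Vout / Vin (converting to same units).
G = 5.2 V / 14.65 mV
G = 5200.0 mV / 14.65 mV
G = 354.95

354.95


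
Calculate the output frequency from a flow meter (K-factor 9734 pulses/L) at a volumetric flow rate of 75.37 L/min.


Frequency = K * Q / 60 (converting L/min to L/s).
f = 9734 * 75.37 / 60
f = 733651.58 / 60
f = 12227.53 Hz

12227.53 Hz
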